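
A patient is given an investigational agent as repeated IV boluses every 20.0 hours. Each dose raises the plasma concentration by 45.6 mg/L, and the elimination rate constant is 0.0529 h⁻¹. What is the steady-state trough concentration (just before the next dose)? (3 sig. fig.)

Fraction remaining after one interval: e^(−kτ) = e^(−0.05290 × 20.0) = 0.3471
R = 1 / (1 − 0.3471) = 1.532
Css,max = 45.6 × 1.532 = 69.85 mg/L
Css,min = Css,max × e^(−kτ) = 69.85 × 0.3471 ≈ 24.2 mg/L

24.2 mg/L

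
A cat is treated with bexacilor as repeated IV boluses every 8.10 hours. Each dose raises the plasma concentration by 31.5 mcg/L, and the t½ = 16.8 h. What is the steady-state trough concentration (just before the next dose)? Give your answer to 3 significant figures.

79.4 mcg/L

k = ln 2 / 16.8 = 0.04126 h⁻¹
Fraction remaining after one interval: e^(−kτ) = e^(−0.04126 × 8.10) = 0.7159
R = 1 / (1 − 0.7159) = 3.520
Css,max = 31.5 × 3.520 = 110.9 mcg/L
Css,min = Css,max × e^(−kτ) = 110.9 × 0.7159 ≈ 79.4 mcg/L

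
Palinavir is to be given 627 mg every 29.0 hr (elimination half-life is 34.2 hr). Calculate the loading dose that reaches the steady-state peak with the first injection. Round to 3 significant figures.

k = ln 2 / 34.2 = 0.02027 hr⁻¹
Accumulation ratio R = 1 / (1 − e^(−kτ)) = 1 / (1 − e^(−0.02027×29.0)) = 1 / (1 − 0.5556) = 2.250
Loading dose = maintenance dose × R = 627 × 2.250 ≈ 1410 mg

1410 mg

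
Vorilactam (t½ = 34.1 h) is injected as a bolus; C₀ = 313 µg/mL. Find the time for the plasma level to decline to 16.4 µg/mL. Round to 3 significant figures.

145 hours

k = ln 2 / 34.1 = 0.02033 h⁻¹
C(t) = C₀ e^(−kt)  ⇒  t = ln(C₀/C) / k
t = ln(313/16.4) / 0.02033 = 2.949 / 0.02033 ≈ 145 hours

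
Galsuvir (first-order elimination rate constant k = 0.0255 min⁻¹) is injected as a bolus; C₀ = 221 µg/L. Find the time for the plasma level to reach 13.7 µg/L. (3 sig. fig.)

C(t) = C₀ e^(−kt)  ⇒  t = ln(C₀/C) / k
t = ln(221/13.7) / 0.02550 = 2.781 / 0.02550 ≈ 109 minutes

109 minutes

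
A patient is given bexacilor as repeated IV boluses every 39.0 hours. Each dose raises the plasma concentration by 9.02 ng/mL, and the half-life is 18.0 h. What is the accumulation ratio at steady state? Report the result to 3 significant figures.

k = ln 2 / 18.0 = 0.03851 h⁻¹
Fraction remaining after one interval: e^(−kτ) = e^(−0.03851 × 39.0) = 0.2227
R = 1 / (1 − 0.2227) = 1 / 0.7773 ≈ 1.29

1.29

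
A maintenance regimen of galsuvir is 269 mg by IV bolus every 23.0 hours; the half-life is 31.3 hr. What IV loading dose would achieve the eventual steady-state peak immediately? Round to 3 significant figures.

674 mg

k = ln 2 / 31.3 = 0.02215 hr⁻¹
Accumulation ratio R = 1 / (1 − e^(−kτ)) = 1 / (1 − e^(−0.02215×23.0)) = 1 / (1 − 0.6009) = 2.506
Loading dose = maintenance dose × R = 269 × 2.506 ≈ 674 mg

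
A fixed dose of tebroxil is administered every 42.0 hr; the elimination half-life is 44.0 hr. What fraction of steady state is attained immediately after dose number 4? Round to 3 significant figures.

0.929

k = ln 2 / 44.0 = 0.01575 hr⁻¹
f_n = 1 − e^(−nkτ) = 1 − e^(−4 × 0.01575 × 42.0) = 1 − e^(−2.647) = 1 − 0.07089 ≈ 0.929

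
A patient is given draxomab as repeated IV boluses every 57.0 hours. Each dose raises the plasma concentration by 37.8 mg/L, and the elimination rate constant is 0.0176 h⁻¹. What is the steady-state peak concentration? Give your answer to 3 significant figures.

Fraction remaining after one interval: e^(−kτ) = e^(−0.01760 × 57.0) = 0.3667
R = 1 / (1 − 0.3667) = 1.579
Css,max = 37.8 × 1.579 ≈ 59.7 mg/L

59.7 mg/L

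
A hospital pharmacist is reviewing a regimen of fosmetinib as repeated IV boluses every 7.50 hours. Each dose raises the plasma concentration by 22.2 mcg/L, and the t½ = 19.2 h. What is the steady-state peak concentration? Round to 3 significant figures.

93.6 mcg/L

k = ln 2 / 19.2 = 0.03610 h⁻¹
Fraction remaining after one interval: e^(−kτ) = e^(−0.03610 × 7.50) = 0.7628
R = 1 / (1 − 0.7628) = 4.216
Css,max = 22.2 × 4.216 ≈ 93.6 mcg/L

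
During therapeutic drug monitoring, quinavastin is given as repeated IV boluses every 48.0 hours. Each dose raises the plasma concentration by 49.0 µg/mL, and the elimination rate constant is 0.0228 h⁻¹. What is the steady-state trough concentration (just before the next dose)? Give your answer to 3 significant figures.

Fraction remaining after one interval: e^(−kτ) = e^(−0.02280 × 48.0) = 0.3347
R = 1 / (1 − 0.3347) = 1.503
Css,max = 49.0 × 1.503 = 73.66 µg/mL
Css,min = Css,max × e^(−kτ) = 73.66 × 0.3347 ≈ 24.7 µg/mL

24.7 µg/mL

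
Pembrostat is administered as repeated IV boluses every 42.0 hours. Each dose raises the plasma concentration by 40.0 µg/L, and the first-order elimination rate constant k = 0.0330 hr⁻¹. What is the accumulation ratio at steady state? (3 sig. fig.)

Fraction remaining after one interval: e^(−kτ) = e^(−0.03300 × 42.0) = 0.2501
R = 1 / (1 − 0.2501) = 1 / 0.7499 ≈ 1.33

1.33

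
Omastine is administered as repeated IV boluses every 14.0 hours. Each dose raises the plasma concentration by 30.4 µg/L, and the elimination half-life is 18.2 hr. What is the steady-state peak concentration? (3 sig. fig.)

k = ln 2 / 18.2 = 0.03809 hr⁻¹
Fraction remaining after one interval: e^(−kτ) = e^(−0.03809 × 14.0) = 0.5867
R = 1 / (1 − 0.5867) = 2.420
Css,max = 30.4 × 2.420 ≈ 73.6 µg/L

73.6 µg/L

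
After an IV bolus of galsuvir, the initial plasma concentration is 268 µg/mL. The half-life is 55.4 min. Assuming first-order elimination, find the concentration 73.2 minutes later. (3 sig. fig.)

107 µg/mL

k = ln 2 / 55.4 = 0.01251 min⁻¹
73.2 min is 1.321 half-lives, so C = 268 × (1/2)^1.321 = 268 × 0.4002 ≈ 107 µg/mL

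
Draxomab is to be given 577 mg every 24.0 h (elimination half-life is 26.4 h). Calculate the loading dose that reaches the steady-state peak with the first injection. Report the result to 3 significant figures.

1230 mg

k = ln 2 / 26.4 = 0.02626 h⁻¹
Accumulation ratio R = 1 / (1 − e^(−kτ)) = 1 / (1 − e^(−0.02626×24.0)) = 1 / (1 − 0.5325) = 2.139
Loading dose = maintenance dose × R = 577 × 2.139 ≈ 1230 mg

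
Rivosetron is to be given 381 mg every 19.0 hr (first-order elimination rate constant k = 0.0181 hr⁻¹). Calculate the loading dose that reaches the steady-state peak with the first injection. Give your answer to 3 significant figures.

1310 mg

Accumulation ratio R = 1 / (1 − e^(−kτ)) = 1 / (1 − e^(−0.01810×19.0)) = 1 / (1 − 0.7090) = 3.436
Loading dose = maintenance dose × R = 381 × 3.436 ≈ 1310 mg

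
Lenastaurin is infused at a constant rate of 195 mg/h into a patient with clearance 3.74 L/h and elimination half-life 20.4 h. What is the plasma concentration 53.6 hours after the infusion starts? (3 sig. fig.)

Css = rate / CL = 195 / 3.74 = 52.14 mg/L
k = ln 2 / 20.4 = 0.03398 h⁻¹
C(t) = Css (1 − e^(−kt)) = 52.14 × (1 − e^(−1.821)) = 52.14 × 0.8382 ≈ 43.7 mg/L

43.7 mg/L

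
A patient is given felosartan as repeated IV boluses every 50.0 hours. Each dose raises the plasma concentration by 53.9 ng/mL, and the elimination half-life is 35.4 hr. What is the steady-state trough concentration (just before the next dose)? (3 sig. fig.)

k = ln 2 / 35.4 = 0.01958 hr⁻¹
Fraction remaining after one interval: e^(−kτ) = e^(−0.01958 × 50.0) = 0.3757
R = 1 / (1 − 0.3757) = 1.602
Css,max = 53.9 × 1.602 = 86.33 ng/mL
Css,min = Css,max × e^(−kτ) = 86.33 × 0.3757 ≈ 32.4 ng/mL

32.4 ng/mL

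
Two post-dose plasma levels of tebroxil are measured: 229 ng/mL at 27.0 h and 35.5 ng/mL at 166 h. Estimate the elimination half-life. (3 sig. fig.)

51.7 hours

k = ln(C₁/C₂) / (t₂ − t₁) = ln(229/35.5) / (166 − 27.0)
  = 1.864 / 139.0 = 0.01341 h⁻¹
t½ = ln 2 / k = ln 2 / 0.01341 ≈ 51.7 hours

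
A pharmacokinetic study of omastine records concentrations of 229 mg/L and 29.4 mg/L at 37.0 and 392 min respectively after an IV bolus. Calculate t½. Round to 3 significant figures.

k = ln(C₁/C₂) / (t₂ − t₁) = ln(229/29.4) / (392 − 37.0)
  = 2.053 / 355.0 = 0.005782 min⁻¹
t½ = ln 2 / k = ln 2 / 0.005782 ≈ 120 minutes

120 minutes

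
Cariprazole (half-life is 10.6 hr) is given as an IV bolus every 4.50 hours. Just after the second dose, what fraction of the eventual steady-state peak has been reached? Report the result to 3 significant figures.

k = ln 2 / 10.6 = 0.06539 hr⁻¹
f_n = 1 − e^(−nkτ) = 1 − e^(−2 × 0.06539 × 4.50) = 1 − e^(−0.5885) = 1 − 0.5551 ≈ 0.445

0.445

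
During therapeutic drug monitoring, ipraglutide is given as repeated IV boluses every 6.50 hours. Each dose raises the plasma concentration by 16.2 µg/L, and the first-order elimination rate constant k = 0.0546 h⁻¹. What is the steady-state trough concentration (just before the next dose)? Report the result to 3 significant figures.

Fraction remaining after one interval: e^(−kτ) = e^(−0.05460 × 6.50) = 0.7012
R = 1 / (1 − 0.7012) = 3.347
Css,max = 16.2 × 3.347 = 54.22 µg/L
Css,min = Css,max × e^(−kτ) = 54.22 × 0.7012 ≈ 38.0 µg/L

38.0 µg/L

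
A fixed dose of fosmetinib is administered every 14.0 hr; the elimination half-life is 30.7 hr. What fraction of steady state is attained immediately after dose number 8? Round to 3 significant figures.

0.920

k = ln 2 / 30.7 = 0.02258 hr⁻¹
f_n = 1 − e^(−nkτ) = 1 − e^(−8 × 0.02258 × 14.0) = 1 − e^(−2.529) = 1 − 0.07976 ≈ 0.920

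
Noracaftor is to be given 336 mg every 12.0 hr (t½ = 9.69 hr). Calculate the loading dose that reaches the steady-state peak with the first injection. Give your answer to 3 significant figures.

k = ln 2 / 9.69 = 0.07153 hr⁻¹
Accumulation ratio R = 1 / (1 − e^(−kτ)) = 1 / (1 − e^(−0.07153×12.0)) = 1 / (1 − 0.4238) = 1.736
Loading dose = maintenance dose × R = 336 × 1.736 ≈ 583 mg

583 mg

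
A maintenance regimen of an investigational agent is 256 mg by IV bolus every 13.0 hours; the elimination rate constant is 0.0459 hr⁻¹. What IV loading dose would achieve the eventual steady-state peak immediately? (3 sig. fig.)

Accumulation ratio R = 1 / (1 − e^(−kτ)) = 1 / (1 − e^(−0.04590×13.0)) = 1 / (1 − 0.5506) = 2.225
Loading dose = maintenance dose × R = 256 × 2.225 ≈ 570 mg

570 mg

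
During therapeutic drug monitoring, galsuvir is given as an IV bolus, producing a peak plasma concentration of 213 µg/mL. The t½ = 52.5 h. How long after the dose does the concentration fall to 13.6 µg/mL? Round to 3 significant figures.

k = ln 2 / 52.5 = 0.01320 h⁻¹
C(t) = C₀ e^(−kt)  ⇒  t = ln(C₀/C) / k
t = ln(213/13.6) / 0.01320 = 2.751 / 0.01320 ≈ 208 hours

208 hours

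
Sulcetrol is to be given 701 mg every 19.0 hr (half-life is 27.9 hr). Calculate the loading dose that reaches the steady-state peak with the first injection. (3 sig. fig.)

1860 mg

k = ln 2 / 27.9 = 0.02484 hr⁻¹
Accumulation ratio R = 1 / (1 − e^(−kτ)) = 1 / (1 − e^(−0.02484×19.0)) = 1 / (1 − 0.6237) = 2.658
Loading dose = maintenance dose × R = 701 × 2.658 ≈ 1860 mg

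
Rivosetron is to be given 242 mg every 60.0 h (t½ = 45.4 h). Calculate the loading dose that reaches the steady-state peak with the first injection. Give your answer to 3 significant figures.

k = ln 2 / 45.4 = 0.01527 h⁻¹
Accumulation ratio R = 1 / (1 − e^(−kτ)) = 1 / (1 − e^(−0.01527×60.0)) = 1 / (1 − 0.4001) = 1.667
Loading dose = maintenance dose × R = 242 × 1.667 ≈ 403 mg

403 mg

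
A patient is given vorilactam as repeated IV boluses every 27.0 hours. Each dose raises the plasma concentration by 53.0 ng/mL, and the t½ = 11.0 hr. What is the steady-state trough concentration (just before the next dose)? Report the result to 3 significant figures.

k = ln 2 / 11.0 = 0.06301 hr⁻¹
Fraction remaining after one interval: e^(−kτ) = e^(−0.06301 × 27.0) = 0.1824
R = 1 / (1 − 0.1824) = 1.223
Css,max = 53.0 × 1.223 = 64.83 ng/mL
Css,min = Css,max × e^(−kτ) = 64.83 × 0.1824 ≈ 11.8 ng/mL

11.8 ng/mL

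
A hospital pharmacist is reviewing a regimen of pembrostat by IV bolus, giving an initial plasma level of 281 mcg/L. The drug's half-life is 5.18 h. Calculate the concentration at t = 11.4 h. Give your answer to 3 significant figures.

k = ln 2 / 5.18 = 0.1338 h⁻¹
C(t) = C₀ e^(−kt) = 281 × e^(−0.1338 × 11.4) = 281 × e^(−1.525) = 281 × 0.2175 ≈ 61.1 mcg/L

61.1 mcg/L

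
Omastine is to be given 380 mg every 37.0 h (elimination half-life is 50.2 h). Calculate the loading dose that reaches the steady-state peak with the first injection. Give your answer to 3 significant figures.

k = ln 2 / 50.2 = 0.01381 h⁻¹
Accumulation ratio R = 1 / (1 − e^(−kτ)) = 1 / (1 − e^(−0.01381×37.0)) = 1 / (1 − 0.6000) = 2.500
Loading dose = maintenance dose × R = 380 × 2.500 ≈ 950 mg

950 mg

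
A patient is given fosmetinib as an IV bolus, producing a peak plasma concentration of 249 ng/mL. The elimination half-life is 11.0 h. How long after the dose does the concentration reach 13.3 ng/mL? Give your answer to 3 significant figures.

46.5 hours

k = ln 2 / 11.0 = 0.06301 h⁻¹
C(t) = C₀ e^(−kt)  ⇒  t = ln(C₀/C) / k
t = ln(249/13.3) / 0.06301 = 2.930 / 0.06301 ≈ 46.5 hours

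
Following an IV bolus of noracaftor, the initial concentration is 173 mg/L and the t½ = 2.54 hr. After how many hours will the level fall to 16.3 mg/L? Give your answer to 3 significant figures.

8.66 hours

k = ln 2 / 2.54 = 0.2729 hr⁻¹
C(t) = C₀ e^(−kt)  ⇒  t = ln(C₀/C) / k
t = ln(173/16.3) / 0.2729 = 2.362 / 0.2729 ≈ 8.66 hours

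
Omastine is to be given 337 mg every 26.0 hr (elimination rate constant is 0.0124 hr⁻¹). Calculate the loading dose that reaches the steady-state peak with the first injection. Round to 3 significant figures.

1220 mg

Accumulation ratio R = 1 / (1 − e^(−kτ)) = 1 / (1 − e^(−0.01240×26.0)) = 1 / (1 − 0.7244) = 3.629
Loading dose = maintenance dose × R = 337 × 3.629 ≈ 1220 mg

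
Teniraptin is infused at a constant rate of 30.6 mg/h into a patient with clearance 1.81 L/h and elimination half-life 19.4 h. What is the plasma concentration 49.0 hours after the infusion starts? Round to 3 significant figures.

14.0 mg/L

Css = rate / CL = 30.6 / 1.81 = 16.91 mg/L
k = ln 2 / 19.4 = 0.03573 h⁻¹
C(t) = Css (1 − e^(−kt)) = 16.91 × (1 − e^(−1.751)) = 16.91 × 0.8264 ≈ 14.0 mg/L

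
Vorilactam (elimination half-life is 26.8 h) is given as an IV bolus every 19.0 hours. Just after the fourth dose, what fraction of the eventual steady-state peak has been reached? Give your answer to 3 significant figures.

0.860

k = ln 2 / 26.8 = 0.02586 h⁻¹
f_n = 1 − e^(−nkτ) = 1 − e^(−4 × 0.02586 × 19.0) = 1 − e^(−1.966) = 1 − 0.1401 ≈ 0.860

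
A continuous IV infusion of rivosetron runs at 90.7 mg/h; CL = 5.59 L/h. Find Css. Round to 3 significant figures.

Css = infusion rate / CL = 90.7 / 5.59 ≈ 16.2 mg/L

16.2 mg/L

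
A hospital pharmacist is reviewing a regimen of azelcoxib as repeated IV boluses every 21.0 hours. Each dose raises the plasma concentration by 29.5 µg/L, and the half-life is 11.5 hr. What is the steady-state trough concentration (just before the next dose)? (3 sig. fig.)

11.6 µg/L

k = ln 2 / 11.5 = 0.06027 hr⁻¹
Fraction remaining after one interval: e^(−kτ) = e^(−0.06027 × 21.0) = 0.2820
R = 1 / (1 − 0.2820) = 1.393
Css,max = 29.5 × 1.393 = 41.09 µg/L
Css,min = Css,max × e^(−kτ) = 41.09 × 0.2820 ≈ 11.6 µg/L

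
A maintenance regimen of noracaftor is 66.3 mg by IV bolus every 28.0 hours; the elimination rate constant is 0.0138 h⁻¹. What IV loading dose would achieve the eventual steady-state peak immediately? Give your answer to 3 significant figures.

207 mg

Accumulation ratio R = 1 / (1 − e^(−kτ)) = 1 / (1 − e^(−0.01380×28.0)) = 1 / (1 − 0.6795) = 3.120
Loading dose = maintenance dose × R = 66.3 × 3.120 ≈ 207 mg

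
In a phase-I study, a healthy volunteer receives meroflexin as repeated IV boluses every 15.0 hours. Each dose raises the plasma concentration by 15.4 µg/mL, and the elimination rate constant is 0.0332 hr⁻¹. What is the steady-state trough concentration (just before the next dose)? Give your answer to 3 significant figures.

Fraction remaining after one interval: e^(−kτ) = e^(−0.03320 × 15.0) = 0.6077
R = 1 / (1 − 0.6077) = 2.549
Css,max = 15.4 × 2.549 = 39.26 µg/mL
Css,min = Css,max × e^(−kτ) = 39.26 × 0.6077 ≈ 23.9 µg/mL

23.9 µg/mL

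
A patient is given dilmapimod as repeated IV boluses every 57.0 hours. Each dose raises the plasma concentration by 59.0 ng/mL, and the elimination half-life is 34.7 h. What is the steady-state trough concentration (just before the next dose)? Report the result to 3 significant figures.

27.8 ng/mL

k = ln 2 / 34.7 = 0.01998 h⁻¹
Fraction remaining after one interval: e^(−kτ) = e^(−0.01998 × 57.0) = 0.3203
R = 1 / (1 − 0.3203) = 1.471
Css,max = 59.0 × 1.471 = 86.80 ng/mL
Css,min = Css,max × e^(−kτ) = 86.80 × 0.3203 ≈ 27.8 ng/mL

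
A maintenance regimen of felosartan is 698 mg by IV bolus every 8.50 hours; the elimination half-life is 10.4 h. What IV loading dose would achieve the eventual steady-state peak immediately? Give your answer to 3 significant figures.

1610 mg

k = ln 2 / 10.4 = 0.06665 h⁻¹
Accumulation ratio R = 1 / (1 − e^(−kτ)) = 1 / (1 − e^(−0.06665×8.50)) = 1 / (1 − 0.5675) = 2.312
Loading dose = maintenance dose × R = 698 × 2.312 ≈ 1610 mg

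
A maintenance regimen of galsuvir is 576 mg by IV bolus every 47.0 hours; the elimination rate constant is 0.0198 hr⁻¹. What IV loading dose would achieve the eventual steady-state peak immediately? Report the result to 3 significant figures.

Accumulation ratio R = 1 / (1 − e^(−kτ)) = 1 / (1 − e^(−0.01980×47.0)) = 1 / (1 − 0.3943) = 1.651
Loading dose = maintenance dose × R = 576 × 1.651 ≈ 951 mg

951 mg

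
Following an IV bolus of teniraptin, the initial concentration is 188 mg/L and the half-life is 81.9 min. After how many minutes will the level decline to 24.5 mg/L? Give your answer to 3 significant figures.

241 minutes

k = ln 2 / 81.9 = 0.008463 min⁻¹
C(t) = C₀ e^(−kt)  ⇒  t = ln(C₀/C) / k
t = ln(188/24.5) / 0.008463 = 2.038 / 0.008463 ≈ 241 minutes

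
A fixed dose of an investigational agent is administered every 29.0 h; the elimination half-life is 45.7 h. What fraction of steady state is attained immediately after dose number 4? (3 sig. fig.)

0.828

k = ln 2 / 45.7 = 0.01517 h⁻¹
f_n = 1 − e^(−nkτ) = 1 − e^(−4 × 0.01517 × 29.0) = 1 − e^(−1.759) = 1 − 0.1721 ≈ 0.828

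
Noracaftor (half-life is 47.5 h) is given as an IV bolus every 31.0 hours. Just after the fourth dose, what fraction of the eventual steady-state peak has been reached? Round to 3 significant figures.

0.836

k = ln 2 / 47.5 = 0.01459 h⁻¹
f_n = 1 − e^(−nkτ) = 1 − e^(−4 × 0.01459 × 31.0) = 1 − e^(−1.809) = 1 − 0.1637 ≈ 0.836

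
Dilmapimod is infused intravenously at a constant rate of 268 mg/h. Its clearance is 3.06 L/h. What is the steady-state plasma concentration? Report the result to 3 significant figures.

Css = infusion rate / CL = 268 / 3.06 ≈ 87.6 mg/L

87.6 mg/L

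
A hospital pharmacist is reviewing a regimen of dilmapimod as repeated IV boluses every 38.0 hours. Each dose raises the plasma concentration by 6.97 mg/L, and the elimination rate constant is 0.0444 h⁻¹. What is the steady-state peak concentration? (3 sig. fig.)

8.55 mg/L

Fraction remaining after one interval: e^(−kτ) = e^(−0.04440 × 38.0) = 0.1850
R = 1 / (1 − 0.1850) = 1.227
Css,max = 6.97 × 1.227 ≈ 8.55 mg/L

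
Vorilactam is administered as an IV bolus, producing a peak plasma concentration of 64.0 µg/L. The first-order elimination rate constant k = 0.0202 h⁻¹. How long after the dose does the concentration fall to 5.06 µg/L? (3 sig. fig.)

C(t) = C₀ e^(−kt)  ⇒  t = ln(C₀/C) / k
t = ln(64.0/5.06) / 0.02020 = 2.538 / 0.02020 ≈ 126 hours

126 hours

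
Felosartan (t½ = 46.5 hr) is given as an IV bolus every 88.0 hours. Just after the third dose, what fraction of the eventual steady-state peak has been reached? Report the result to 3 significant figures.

0.980

k = ln 2 / 46.5 = 0.01491 hr⁻¹
f_n = 1 − e^(−nkτ) = 1 − e^(−3 × 0.01491 × 88.0) = 1 − e^(−3.935) = 1 − 0.01954 ≈ 0.980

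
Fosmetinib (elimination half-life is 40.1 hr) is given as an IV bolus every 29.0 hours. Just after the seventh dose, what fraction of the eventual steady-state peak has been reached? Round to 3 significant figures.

0.970

k = ln 2 / 40.1 = 0.01729 hr⁻¹
f_n = 1 − e^(−nkτ) = 1 − e^(−7 × 0.01729 × 29.0) = 1 − e^(−3.509) = 1 − 0.02993 ≈ 0.970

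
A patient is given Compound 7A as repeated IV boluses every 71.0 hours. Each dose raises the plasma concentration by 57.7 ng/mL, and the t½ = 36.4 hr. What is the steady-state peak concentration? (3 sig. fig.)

77.8 ng/mL

k = ln 2 / 36.4 = 0.01904 hr⁻¹
Fraction remaining after one interval: e^(−kτ) = e^(−0.01904 × 71.0) = 0.2587
R = 1 / (1 − 0.2587) = 1.349
Css,max = 57.7 × 1.349 ≈ 77.8 ng/mL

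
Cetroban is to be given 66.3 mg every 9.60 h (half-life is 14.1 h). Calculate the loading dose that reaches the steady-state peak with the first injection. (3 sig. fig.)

176 mg

k = ln 2 / 14.1 = 0.04916 h⁻¹
Accumulation ratio R = 1 / (1 − e^(−kτ)) = 1 / (1 − e^(−0.04916×9.60)) = 1 / (1 − 0.6238) = 2.658
Loading dose = maintenance dose × R = 66.3 × 2.658 ≈ 176 mg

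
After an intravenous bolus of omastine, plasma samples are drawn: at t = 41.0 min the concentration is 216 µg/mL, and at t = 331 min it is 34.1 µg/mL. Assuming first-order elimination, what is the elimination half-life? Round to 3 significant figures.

109 minutes

k = ln(C₁/C₂) / (t₂ − t₁) = ln(216/34.1) / (331 − 41.0)
  = 1.846 / 290.0 = 0.006365 min⁻¹
t½ = ln 2 / k = ln 2 / 0.006365 ≈ 109 minutes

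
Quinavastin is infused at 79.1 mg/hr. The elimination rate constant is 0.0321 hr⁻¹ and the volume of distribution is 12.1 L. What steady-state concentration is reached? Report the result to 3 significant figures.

204 mg/L

CL = k · V = 0.0321 × 12.1 = 0.3884 L/hr
Css = rate / CL = 79.1 / 0.3884 ≈ 204 mg/L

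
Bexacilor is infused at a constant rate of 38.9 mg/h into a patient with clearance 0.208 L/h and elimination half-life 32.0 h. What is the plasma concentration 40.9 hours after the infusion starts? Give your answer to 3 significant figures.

Css = rate / CL = 38.9 / 0.208 = 187.0 mg/L
k = ln 2 / 32.0 = 0.02166 h⁻¹
C(t) = Css (1 − e^(−kt)) = 187.0 × (1 − e^(−0.8859)) = 187.0 × 0.5877 ≈ 110 mg/L

110 mg/L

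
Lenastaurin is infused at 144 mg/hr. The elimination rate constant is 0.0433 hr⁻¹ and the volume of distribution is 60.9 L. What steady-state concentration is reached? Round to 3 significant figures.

CL = k · V = 0.0433 × 60.9 = 2.637 L/hr
Css = rate / CL = 144 / 2.637 ≈ 54.6 mg/L

54.6 mg/L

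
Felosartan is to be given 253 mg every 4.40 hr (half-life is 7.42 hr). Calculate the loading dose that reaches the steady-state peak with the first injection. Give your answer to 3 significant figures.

751 mg

k = ln 2 / 7.42 = 0.09342 hr⁻¹
Accumulation ratio R = 1 / (1 − e^(−kτ)) = 1 / (1 − e^(−0.09342×4.40)) = 1 / (1 − 0.6630) = 2.967
Loading dose = maintenance dose × R = 253 × 2.967 ≈ 751 mg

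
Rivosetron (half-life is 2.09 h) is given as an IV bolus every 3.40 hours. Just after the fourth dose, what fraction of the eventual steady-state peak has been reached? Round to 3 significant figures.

k = ln 2 / 2.09 = 0.3316 h⁻¹
f_n = 1 − e^(−nkτ) = 1 − e^(−4 × 0.3316 × 3.40) = 1 − e^(−4.510) = 1 − 0.01099 ≈ 0.989

0.989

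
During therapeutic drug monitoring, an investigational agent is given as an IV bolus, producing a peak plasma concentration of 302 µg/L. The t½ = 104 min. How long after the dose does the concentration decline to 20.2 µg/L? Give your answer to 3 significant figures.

k = ln 2 / 104 = 0.006665 min⁻¹
C(t) = C₀ e^(−kt)  ⇒  t = ln(C₀/C) / k
t = ln(302/20.2) / 0.006665 = 2.705 / 0.006665 ≈ 406 minutes

406 minutes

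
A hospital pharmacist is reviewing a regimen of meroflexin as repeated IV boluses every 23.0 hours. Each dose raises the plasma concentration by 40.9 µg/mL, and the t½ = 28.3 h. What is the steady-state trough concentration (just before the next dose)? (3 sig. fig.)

54.1 µg/mL

k = ln 2 / 28.3 = 0.02449 h⁻¹
Fraction remaining after one interval: e^(−kτ) = e^(−0.02449 × 23.0) = 0.5693
R = 1 / (1 − 0.5693) = 2.322
Css,max = 40.9 × 2.322 = 94.96 µg/mL
Css,min = Css,max × e^(−kτ) = 94.96 × 0.5693 ≈ 54.1 µg/mL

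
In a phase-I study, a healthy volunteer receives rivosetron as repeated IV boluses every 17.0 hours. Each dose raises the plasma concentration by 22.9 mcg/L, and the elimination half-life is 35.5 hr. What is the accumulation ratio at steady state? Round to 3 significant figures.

3.54

k = ln 2 / 35.5 = 0.01953 hr⁻¹
Fraction remaining after one interval: e^(−kτ) = e^(−0.01953 × 17.0) = 0.7175
R = 1 / (1 − 0.7175) = 1 / 0.2825 ≈ 3.54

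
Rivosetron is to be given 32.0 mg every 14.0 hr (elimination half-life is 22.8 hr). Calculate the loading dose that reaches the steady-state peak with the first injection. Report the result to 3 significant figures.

92.3 mg

k = ln 2 / 22.8 = 0.03040 hr⁻¹
Accumulation ratio R = 1 / (1 − e^(−kτ)) = 1 / (1 − e^(−0.03040×14.0)) = 1 / (1 − 0.6534) = 2.885
Loading dose = maintenance dose × R = 32.0 × 2.885 ≈ 92.3 mg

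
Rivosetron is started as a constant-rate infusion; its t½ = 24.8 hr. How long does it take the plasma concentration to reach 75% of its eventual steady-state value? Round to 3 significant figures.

49.6 hours

k = ln 2 / 24.8 = 0.02795 hr⁻¹
f = 1 − e^(−kt)  ⇒  t = −ln(1 − f) / k
t = −ln(1 − 0.75) / 0.02795 = 1.386 / 0.02795 ≈ 49.6 hours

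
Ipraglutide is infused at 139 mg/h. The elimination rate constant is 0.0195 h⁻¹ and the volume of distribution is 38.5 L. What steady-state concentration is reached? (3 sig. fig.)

CL = k · V = 0.0195 × 38.5 = 0.7508 L/h
Css = rate / CL = 139 / 0.7508 ≈ 185 mg/L

185 mg/L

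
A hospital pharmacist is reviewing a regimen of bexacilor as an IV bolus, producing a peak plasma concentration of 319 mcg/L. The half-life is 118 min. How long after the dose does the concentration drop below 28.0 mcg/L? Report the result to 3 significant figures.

414 minutes

k = ln 2 / 118 = 0.005874 min⁻¹
C(t) = C₀ e^(−kt)  ⇒  t = ln(C₀/C) / k
t = ln(319/28.0) / 0.005874 = 2.433 / 0.005874 ≈ 414 minutes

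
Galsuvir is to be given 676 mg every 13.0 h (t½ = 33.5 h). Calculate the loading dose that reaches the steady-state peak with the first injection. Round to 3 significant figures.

k = ln 2 / 33.5 = 0.02069 h⁻¹
Accumulation ratio R = 1 / (1 − e^(−kτ)) = 1 / (1 − e^(−0.02069×13.0)) = 1 / (1 − 0.7642) = 4.240
Loading dose = maintenance dose × R = 676 × 4.240 ≈ 2870 mg

2870 mg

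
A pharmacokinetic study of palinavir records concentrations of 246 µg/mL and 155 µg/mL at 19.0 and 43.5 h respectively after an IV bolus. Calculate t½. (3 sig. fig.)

k = ln(C₁/C₂) / (t₂ − t₁) = ln(246/155) / (43.5 − 19.0)
  = 0.4619 / 24.50 = 0.01885 h⁻¹
t½ = ln 2 / k = ln 2 / 0.01885 ≈ 36.8 hours

36.8 hours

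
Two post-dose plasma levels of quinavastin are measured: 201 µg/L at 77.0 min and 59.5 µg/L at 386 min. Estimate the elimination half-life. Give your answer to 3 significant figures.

k = ln(C₁/C₂) / (t₂ − t₁) = ln(201/59.5) / (386 − 77.0)
  = 1.217 / 309.0 = 0.003940 min⁻¹
t½ = ln 2 / k = ln 2 / 0.003940 ≈ 176 minutes

176 minutes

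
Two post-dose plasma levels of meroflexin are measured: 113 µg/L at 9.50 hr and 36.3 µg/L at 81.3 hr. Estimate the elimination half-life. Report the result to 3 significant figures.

43.8 hours

k = ln(C₁/C₂) / (t₂ − t₁) = ln(113/36.3) / (81.3 − 9.50)
  = 1.136 / 71.80 = 0.01582 hr⁻¹
t½ = ln 2 / k = ln 2 / 0.01582 ≈ 43.8 hours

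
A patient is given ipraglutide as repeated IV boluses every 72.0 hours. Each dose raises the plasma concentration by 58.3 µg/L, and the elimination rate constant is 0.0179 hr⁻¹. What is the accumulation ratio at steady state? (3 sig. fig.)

Fraction remaining after one interval: e^(−kτ) = e^(−0.01790 × 72.0) = 0.2756
R = 1 / (1 − 0.2756) = 1 / 0.7244 ≈ 1.38

1.38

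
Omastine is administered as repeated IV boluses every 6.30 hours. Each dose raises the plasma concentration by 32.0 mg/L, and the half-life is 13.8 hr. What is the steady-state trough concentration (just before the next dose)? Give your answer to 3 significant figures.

k = ln 2 / 13.8 = 0.05023 hr⁻¹
Fraction remaining after one interval: e^(−kτ) = e^(−0.05023 × 6.30) = 0.7287
R = 1 / (1 − 0.7287) = 3.687
Css,max = 32.0 × 3.687 = 118.0 mg/L
Css,min = Css,max × e^(−kτ) = 118.0 × 0.7287 ≈ 86.0 mg/L

86.0 mg/L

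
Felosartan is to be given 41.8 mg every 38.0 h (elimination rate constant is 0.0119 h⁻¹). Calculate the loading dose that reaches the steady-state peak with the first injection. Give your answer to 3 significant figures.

115 mg

Accumulation ratio R = 1 / (1 − e^(−kτ)) = 1 / (1 − e^(−0.01190×38.0)) = 1 / (1 − 0.6362) = 2.749
Loading dose = maintenance dose × R = 41.8 × 2.749 ≈ 115 mg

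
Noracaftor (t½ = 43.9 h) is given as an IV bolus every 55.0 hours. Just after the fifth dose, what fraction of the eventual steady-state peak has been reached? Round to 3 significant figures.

k = ln 2 / 43.9 = 0.01579 h⁻¹
f_n = 1 − e^(−nkτ) = 1 − e^(−5 × 0.01579 × 55.0) = 1 − e^(−4.342) = 1 − 0.01301 ≈ 0.987

0.987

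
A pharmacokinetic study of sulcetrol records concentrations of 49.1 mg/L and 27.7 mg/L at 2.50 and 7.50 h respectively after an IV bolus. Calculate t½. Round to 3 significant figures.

6.05 hours

k = ln(C₁/C₂) / (t₂ − t₁) = ln(49.1/27.7) / (7.50 − 2.50)
  = 0.5724 / 5.000 = 0.1145 h⁻¹
t½ = ln 2 / k = ln 2 / 0.1145 ≈ 6.05 hours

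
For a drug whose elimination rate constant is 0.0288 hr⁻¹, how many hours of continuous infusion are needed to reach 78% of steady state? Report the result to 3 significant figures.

52.6 hours

f = 1 − e^(−kt)  ⇒  t = −ln(1 − f) / k
t = −ln(1 − 0.78) / 0.02880 = 1.514 / 0.02880 ≈ 52.6 hours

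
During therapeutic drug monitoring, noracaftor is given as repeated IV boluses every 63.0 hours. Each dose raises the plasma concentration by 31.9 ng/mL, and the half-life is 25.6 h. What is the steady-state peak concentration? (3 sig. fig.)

k = ln 2 / 25.6 = 0.02708 h⁻¹
Fraction remaining after one interval: e^(−kτ) = e^(−0.02708 × 63.0) = 0.1816
R = 1 / (1 − 0.1816) = 1.222
Css,max = 31.9 × 1.222 ≈ 39.0 ng/mL

39.0 ng/mL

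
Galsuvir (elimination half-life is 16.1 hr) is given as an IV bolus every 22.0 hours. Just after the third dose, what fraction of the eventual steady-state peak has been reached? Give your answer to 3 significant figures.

k = ln 2 / 16.1 = 0.04305 hr⁻¹
f_n = 1 − e^(−nkτ) = 1 − e^(−3 × 0.04305 × 22.0) = 1 − e^(−2.841) = 1 − 0.05834 ≈ 0.942

0.942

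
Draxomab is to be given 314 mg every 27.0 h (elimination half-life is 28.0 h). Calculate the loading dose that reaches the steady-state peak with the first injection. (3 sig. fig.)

644 mg

k = ln 2 / 28.0 = 0.02476 h⁻¹
Accumulation ratio R = 1 / (1 − e^(−kτ)) = 1 / (1 − e^(−0.02476×27.0)) = 1 / (1 − 0.5125) = 2.051
Loading dose = maintenance dose × R = 314 × 2.051 ≈ 644 mg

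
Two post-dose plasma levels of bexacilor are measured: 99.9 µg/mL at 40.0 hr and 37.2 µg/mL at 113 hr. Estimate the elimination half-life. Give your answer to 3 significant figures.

51.2 hours

k = ln(C₁/C₂) / (t₂ − t₁) = ln(99.9/37.2) / (113 − 40.0)
  = 0.9879 / 73.00 = 0.01353 hr⁻¹
t½ = ln 2 / k = ln 2 / 0.01353 ≈ 51.2 hours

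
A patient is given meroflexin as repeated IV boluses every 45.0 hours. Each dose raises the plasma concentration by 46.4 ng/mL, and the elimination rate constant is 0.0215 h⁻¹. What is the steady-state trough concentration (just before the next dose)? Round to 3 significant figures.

28.4 ng/mL

Fraction remaining after one interval: e^(−kτ) = e^(−0.02150 × 45.0) = 0.3800
R = 1 / (1 − 0.3800) = 1.613
Css,max = 46.4 × 1.613 = 74.84 ng/mL
Css,min = Css,max × e^(−kτ) = 74.84 × 0.3800 ≈ 28.4 ng/mL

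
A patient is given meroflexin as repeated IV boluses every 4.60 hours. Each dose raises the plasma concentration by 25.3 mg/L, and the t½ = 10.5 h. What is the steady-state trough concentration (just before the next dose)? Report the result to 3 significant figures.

k = ln 2 / 10.5 = 0.06601 h⁻¹
Fraction remaining after one interval: e^(−kτ) = e^(−0.06601 × 4.60) = 0.7381
R = 1 / (1 − 0.7381) = 3.818
Css,max = 25.3 × 3.818 = 96.60 mg/L
Css,min = Css,max × e^(−kτ) = 96.60 × 0.7381 ≈ 71.3 mg/L

71.3 mg/L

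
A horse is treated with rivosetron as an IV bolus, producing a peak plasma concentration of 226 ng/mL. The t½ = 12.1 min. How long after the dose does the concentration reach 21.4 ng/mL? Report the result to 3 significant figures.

k = ln 2 / 12.1 = 0.05728 min⁻¹
C(t) = C₀ e^(−kt)  ⇒  t = ln(C₀/C) / k
t = ln(226/21.4) / 0.05728 = 2.357 / 0.05728 ≈ 41.1 minutes

41.1 minutes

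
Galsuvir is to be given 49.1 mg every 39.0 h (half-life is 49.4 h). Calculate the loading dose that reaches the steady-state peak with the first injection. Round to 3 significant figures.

117 mg

k = ln 2 / 49.4 = 0.01403 h⁻¹
Accumulation ratio R = 1 / (1 − e^(−kτ)) = 1 / (1 − e^(−0.01403×39.0)) = 1 / (1 − 0.5786) = 2.373
Loading dose = maintenance dose × R = 49.1 × 2.373 ≈ 117 mg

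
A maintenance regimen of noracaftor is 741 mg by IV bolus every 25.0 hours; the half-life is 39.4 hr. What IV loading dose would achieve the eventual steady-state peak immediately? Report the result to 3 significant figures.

2080 mg

k = ln 2 / 39.4 = 0.01759 hr⁻¹
Accumulation ratio R = 1 / (1 − e^(−kτ)) = 1 / (1 − e^(−0.01759×25.0)) = 1 / (1 − 0.6442) = 2.810
Loading dose = maintenance dose × R = 741 × 2.810 ≈ 2080 mg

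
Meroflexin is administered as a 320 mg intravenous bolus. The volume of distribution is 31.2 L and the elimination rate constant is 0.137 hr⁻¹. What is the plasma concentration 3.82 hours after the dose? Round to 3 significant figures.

6.08 mg/L

C₀ = dose / V = 320 / 31.2 = 10.26 mg/L
C(t) = C₀ e^(−kt) = 10.26 × e^(−0.1370 × 3.82) = 10.26 × e^(−0.5233) = 10.26 × 0.5925 ≈ 6.08 mg/L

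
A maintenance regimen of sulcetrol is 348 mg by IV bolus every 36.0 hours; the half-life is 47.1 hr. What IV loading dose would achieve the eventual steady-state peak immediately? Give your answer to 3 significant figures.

k = ln 2 / 47.1 = 0.01472 hr⁻¹
Accumulation ratio R = 1 / (1 − e^(−kτ)) = 1 / (1 − e^(−0.01472×36.0)) = 1 / (1 − 0.5887) = 2.431
Loading dose = maintenance dose × R = 348 × 2.431 ≈ 846 mg

846 mg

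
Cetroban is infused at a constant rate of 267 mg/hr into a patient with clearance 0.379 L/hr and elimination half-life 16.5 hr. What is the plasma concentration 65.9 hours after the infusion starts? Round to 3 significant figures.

Css = rate / CL = 267 / 0.379 = 704.5 mg/L
k = ln 2 / 16.5 = 0.04201 hr⁻¹
C(t) = Css (1 − e^(−kt)) = 704.5 × (1 − e^(−2.768)) = 704.5 × 0.9372 ≈ 660 mg/L

660 mg/L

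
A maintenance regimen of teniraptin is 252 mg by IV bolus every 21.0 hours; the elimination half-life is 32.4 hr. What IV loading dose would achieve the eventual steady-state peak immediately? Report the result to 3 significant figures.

k = ln 2 / 32.4 = 0.02139 hr⁻¹
Accumulation ratio R = 1 / (1 − e^(−kτ)) = 1 / (1 − e^(−0.02139×21.0)) = 1 / (1 − 0.6381) = 2.763
Loading dose = maintenance dose × R = 252 × 2.763 ≈ 696 mg

696 mg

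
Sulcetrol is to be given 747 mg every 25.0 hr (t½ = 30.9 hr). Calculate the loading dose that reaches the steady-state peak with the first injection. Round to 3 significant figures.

k = ln 2 / 30.9 = 0.02243 hr⁻¹
Accumulation ratio R = 1 / (1 − e^(−kτ)) = 1 / (1 − e^(−0.02243×25.0)) = 1 / (1 − 0.5708) = 2.330
Loading dose = maintenance dose × R = 747 × 2.330 ≈ 1740 mg

1740 mg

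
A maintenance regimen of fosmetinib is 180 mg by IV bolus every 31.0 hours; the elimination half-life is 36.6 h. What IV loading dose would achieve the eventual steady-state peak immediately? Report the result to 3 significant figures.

k = ln 2 / 36.6 = 0.01894 h⁻¹
Accumulation ratio R = 1 / (1 − e^(−kτ)) = 1 / (1 − e^(−0.01894×31.0)) = 1 / (1 − 0.5559) = 2.252
Loading dose = maintenance dose × R = 180 × 2.252 ≈ 405 mg

405 mg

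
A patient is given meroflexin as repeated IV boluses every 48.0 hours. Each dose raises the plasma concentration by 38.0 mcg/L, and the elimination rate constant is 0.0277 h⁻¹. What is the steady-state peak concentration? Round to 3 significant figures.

51.7 mcg/L

Fraction remaining after one interval: e^(−kτ) = e^(−0.02770 × 48.0) = 0.2646
R = 1 / (1 − 0.2646) = 1.360
Css,max = 38.0 × 1.360 ≈ 51.7 mcg/L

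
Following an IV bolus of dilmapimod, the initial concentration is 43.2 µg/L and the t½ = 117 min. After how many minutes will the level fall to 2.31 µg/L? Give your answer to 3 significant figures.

k = ln 2 / 117 = 0.005924 min⁻¹
C(t) = C₀ e^(−kt)  ⇒  t = ln(C₀/C) / k
t = ln(43.2/2.31) / 0.005924 = 2.929 / 0.005924 ≈ 494 minutes

494 minutes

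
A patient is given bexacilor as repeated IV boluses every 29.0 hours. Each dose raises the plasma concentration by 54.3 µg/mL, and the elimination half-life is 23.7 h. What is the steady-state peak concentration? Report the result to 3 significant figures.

k = ln 2 / 23.7 = 0.02925 h⁻¹
Fraction remaining after one interval: e^(−kτ) = e^(−0.02925 × 29.0) = 0.4282
R = 1 / (1 − 0.4282) = 1.749
Css,max = 54.3 × 1.749 ≈ 95.0 µg/mL

95.0 µg/mL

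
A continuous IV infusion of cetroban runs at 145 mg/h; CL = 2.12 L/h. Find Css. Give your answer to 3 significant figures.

Css = infusion rate / CL = 145 / 2.12 ≈ 68.4 µg/mL

68.4 µg/mL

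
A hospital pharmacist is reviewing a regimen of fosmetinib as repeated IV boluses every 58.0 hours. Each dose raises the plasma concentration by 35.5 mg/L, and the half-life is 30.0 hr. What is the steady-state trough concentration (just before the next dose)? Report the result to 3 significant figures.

k = ln 2 / 30.0 = 0.02310 hr⁻¹
Fraction remaining after one interval: e^(−kτ) = e^(−0.02310 × 58.0) = 0.2618
R = 1 / (1 − 0.2618) = 1.355
Css,max = 35.5 × 1.355 = 48.09 mg/L
Css,min = Css,max × e^(−kτ) = 48.09 × 0.2618 ≈ 12.6 mg/L

12.6 mg/L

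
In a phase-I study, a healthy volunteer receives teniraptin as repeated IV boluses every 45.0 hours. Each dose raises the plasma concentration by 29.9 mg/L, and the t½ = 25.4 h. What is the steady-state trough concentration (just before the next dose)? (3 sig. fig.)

12.4 mg/L

k = ln 2 / 25.4 = 0.02729 h⁻¹
Fraction remaining after one interval: e^(−kτ) = e^(−0.02729 × 45.0) = 0.2929
R = 1 / (1 − 0.2929) = 1.414
Css,max = 29.9 × 1.414 = 42.28 mg/L
Css,min = Css,max × e^(−kτ) = 42.28 × 0.2929 ≈ 12.4 mg/L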